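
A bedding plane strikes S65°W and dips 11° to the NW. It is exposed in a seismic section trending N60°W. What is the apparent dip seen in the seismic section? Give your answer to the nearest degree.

The strike is S65°W and the section trends N60°W; the acute angle between them is β = 55°.
tan α = tan 11° × sin 55° = 0.1944 × 0.8192 = 0.1592
apparent dip = arctan 0.1592 = 9.05°

9°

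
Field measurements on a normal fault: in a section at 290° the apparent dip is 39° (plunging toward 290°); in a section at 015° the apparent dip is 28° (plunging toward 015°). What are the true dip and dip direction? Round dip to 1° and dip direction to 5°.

true dip 43°, dip direction 320°

Represent each trace as a vector plunging at its apparent dip toward its trend (east-north-up frame): v₁ = (-0.730, 0.266, -0.629), v₂ = (0.229, 0.853, -0.469).
n = v₁ × v₂ = (-0.412, 0.487, 0.684) (taken with n_z > 0).
True dip = arccos(n_z / |n|) = arccos(0.7313) = 43.0°.
Dip direction = atan2(-0.412, 0.487) = 320° (azimuth of n's horizontal projection).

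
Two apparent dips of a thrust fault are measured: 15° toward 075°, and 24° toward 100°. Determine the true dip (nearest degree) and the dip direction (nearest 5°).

true dip 29°, dip direction 135°

Represent each trace as a vector plunging at its apparent dip toward its trend (east-north-up frame): v₁ = (0.933, 0.250, -0.259), v₂ = (0.900, -0.159, -0.407).
The plane normal is n = v₁ × v₂ ∝ (0.143, -0.147, 0.373).
Dip δ = arctan(|n_h|/n_z) = arctan(0.205/0.373) = 28.8°.
Dip direction = atan2(0.143, -0.147) = 136° (azimuth of n's horizontal projection).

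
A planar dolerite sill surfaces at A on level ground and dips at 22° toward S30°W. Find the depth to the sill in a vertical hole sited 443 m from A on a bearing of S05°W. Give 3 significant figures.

162 m

The hole lies 25° from the dip direction, so the down-dip offset is 443 × cos 25° = 401.49 m.
Depth = down-dip offset × tan(dip) = 401.49 × tan 22° = 401.49 × 0.4040
Depth = 162.21 m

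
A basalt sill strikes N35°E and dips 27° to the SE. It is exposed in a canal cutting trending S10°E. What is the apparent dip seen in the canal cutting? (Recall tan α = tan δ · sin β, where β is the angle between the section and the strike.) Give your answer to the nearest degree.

The section lies 45° from the strike.
tan(apparent dip) = tan 27° · sin 45° = 0.3603
α = arctan(0.3603) = 19.81°

20°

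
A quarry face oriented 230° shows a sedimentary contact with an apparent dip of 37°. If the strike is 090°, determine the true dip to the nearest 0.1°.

49.5°

The section is 40° from the strike.
tan δ = tan α / sin β = tan 37° / sin 40° = 0.7536 / 0.6428 = 1.1723
δ = arctan(1.1723) = 49.54°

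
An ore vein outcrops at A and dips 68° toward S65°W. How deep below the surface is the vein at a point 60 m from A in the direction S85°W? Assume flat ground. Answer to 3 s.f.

The hole lies 20° from the dip direction, so the down-dip offset is 60 × cos 20° = 56.38 m.
Depth = down-dip offset × tan(dip) = 56.38 × tan 68° = 56.38 × 2.4751
Depth = 139.55 m

140 m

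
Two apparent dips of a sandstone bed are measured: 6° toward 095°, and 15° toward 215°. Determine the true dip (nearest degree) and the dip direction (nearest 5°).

Each apparent-dip line lies in the plane. As unit vectors (x east, y north, z up), v₁ plunges 6°→095° and v₂ plunges 15°→215°.
Cross product v₁ × v₂ gives the pole to the plane: n ∝ (0.060, -0.314, 0.832).
Dip δ = arctan(|n_h|/n_z) = arctan(0.320/0.832) = 21.0°.
Dip direction = atan2(0.060, -0.314) = 169° (azimuth of n's horizontal projection).

true dip 21°, dip direction 170°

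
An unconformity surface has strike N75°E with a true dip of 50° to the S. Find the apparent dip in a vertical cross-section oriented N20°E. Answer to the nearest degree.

The strike is N75°E and the section trends N20°E; the acute angle between them is β = 55°.
tan(apparent dip) = tan 50° · sin 55° = 0.9762
α = arctan(0.9762) = 44.31°

44°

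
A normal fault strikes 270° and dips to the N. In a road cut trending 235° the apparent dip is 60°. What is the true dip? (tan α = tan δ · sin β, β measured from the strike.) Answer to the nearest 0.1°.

The section is 35° from the strike.
tan δ = tan α / sin β = tan 60° / sin 35° = 1.7321 / 0.5736 = 3.0197
true dip = arctan 3.0197 = 71.68°

71.7°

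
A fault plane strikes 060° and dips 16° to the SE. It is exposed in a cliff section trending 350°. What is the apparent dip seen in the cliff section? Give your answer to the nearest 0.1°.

The section lies 70° from the strike.
tan α = tan 16° × sin 70° = 0.2867 × 0.9397 = 0.2695
α = arctan(0.2695) = 15.08°

15.1°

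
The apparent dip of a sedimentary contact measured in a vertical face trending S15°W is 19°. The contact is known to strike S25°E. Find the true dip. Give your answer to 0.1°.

28.2°

β = acute angle between strike S25°E and section S15°W = 40°.
tan δ = tan α / sin β = tan 19° / sin 40° = 0.3443 / 0.6428 = 0.5357
δ = arctan(0.5357) = 28.18°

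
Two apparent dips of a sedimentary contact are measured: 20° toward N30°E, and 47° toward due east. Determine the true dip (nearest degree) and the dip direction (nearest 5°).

The two traces are lines in the plane: v₁ = (sin 30°·cos 20°, cos 30°·cos 20°, −sin 20°), v₂ = (sin 90°·cos 47°, cos 90°·cos 47°, −sin 47°).
Cross product v₁ × v₂ gives the pole to the plane: n ∝ (0.595, -0.110, 0.555).
tan δ = √(n_x²+n_y²)/n_z = 0.605/0.555, so δ = 47.5°.
Dip direction = atan2(0.595, -0.110) = 101° (azimuth of n's horizontal projection).

true dip 47°, dip direction 100°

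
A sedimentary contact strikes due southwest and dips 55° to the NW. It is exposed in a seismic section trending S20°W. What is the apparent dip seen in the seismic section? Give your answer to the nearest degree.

The strike is due southwest and the section trends S20°W; the acute angle between them is β = 25°.
tan α = tan 55° × sin 25° = 1.4281 × 0.4226 = 0.6036
apparent dip = arctan 0.6036 = 31.11°

31°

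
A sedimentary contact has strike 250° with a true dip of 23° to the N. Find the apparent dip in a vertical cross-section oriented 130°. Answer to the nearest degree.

20°

Angle between strike (250°) and section (130°): β = 60°.
tan α = tan 23° × sin 60° = 0.4245 × 0.8660 = 0.3676
α = arctan(0.3676) = 20.18°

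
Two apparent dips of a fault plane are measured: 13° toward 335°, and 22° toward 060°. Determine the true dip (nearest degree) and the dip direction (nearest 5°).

Each apparent-dip line lies in the plane. As unit vectors (x east, y north, z up), v₁ plunges 13°→335° and v₂ plunges 22°→060°.
The plane normal is n = v₁ × v₂ ∝ (0.227, 0.335, 0.900).
Dip δ = arctan(|n_h|/n_z) = arctan(0.404/0.900) = 24.2°.
Dip direction = atan2(0.227, 0.335) = 34° (azimuth of n's horizontal projection).

true dip 24°, dip direction 035°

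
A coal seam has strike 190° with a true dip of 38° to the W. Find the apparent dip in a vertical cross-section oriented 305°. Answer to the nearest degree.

The strike is 190° and the section trends 305°; the acute angle between them is β = 65°.
tan α = tan 38° × sin 65° = 0.7813 × 0.9063 = 0.7081
α = arctan(0.7081) = 35.30°

35°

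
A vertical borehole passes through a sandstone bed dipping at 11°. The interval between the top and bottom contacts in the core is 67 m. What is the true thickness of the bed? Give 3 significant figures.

65.8 m

True thickness t = h · cos(dip) = 67 × cos 11°
t = 67 × 0.9816 = 65.769 m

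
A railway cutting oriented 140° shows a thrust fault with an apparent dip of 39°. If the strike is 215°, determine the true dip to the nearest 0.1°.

The section is 75° from the strike.
tan δ = tan α / sin β = tan 39° / sin 75° = 0.8098 / 0.9659 = 0.8384
δ = arctan(0.8384) = 39.97°

40.0°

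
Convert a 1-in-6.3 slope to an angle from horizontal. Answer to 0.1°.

9.0°

tan θ = 1/6.3 = 0.1587
θ = arctan(0.1587) = 9.02°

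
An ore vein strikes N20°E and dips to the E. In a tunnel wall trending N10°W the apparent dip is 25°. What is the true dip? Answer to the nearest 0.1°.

43.0°

The section is 30° from the strike.
tan δ = tan α / sin β = tan 25° / sin 30° = 0.4663 / 0.5000 = 0.9326
true dip = arctan 0.9326 = 43.00°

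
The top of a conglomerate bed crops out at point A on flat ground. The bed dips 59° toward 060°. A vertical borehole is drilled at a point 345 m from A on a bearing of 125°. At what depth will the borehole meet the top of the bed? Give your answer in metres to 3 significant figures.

243 m

The hole lies 65° from the dip direction, so the down-dip offset is 345 × cos 65° = 145.80 m.
Depth = down-dip offset × tan(dip) = 145.80 × tan 59° = 145.80 × 1.6643
Depth = 242.66 m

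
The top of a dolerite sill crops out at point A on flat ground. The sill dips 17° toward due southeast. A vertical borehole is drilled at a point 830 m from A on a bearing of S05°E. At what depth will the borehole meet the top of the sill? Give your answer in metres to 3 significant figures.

The hole lies 40° from the dip direction, so the down-dip offset is 830 × cos 40° = 635.82 m.
Depth = down-dip offset × tan(dip) = 635.82 × tan 17° = 635.82 × 0.3057
Depth = 194.39 m

194 m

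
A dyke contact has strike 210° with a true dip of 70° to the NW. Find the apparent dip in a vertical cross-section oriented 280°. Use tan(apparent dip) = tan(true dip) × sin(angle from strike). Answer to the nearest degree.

The strike is 210° and the section trends 280°; the acute angle between them is β = 70°.
tan α = tan 70° × sin 70° = 2.7475 × 0.9397 = 2.5818
apparent dip = arctan 2.5818 = 68.83°

69°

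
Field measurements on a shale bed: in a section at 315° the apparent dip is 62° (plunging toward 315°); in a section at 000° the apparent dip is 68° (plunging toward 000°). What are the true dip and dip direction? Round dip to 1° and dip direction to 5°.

true dip 68°, dip direction 355°

Represent each trace as a vector plunging at its apparent dip toward its trend (east-north-up frame): v₁ = (-0.332, 0.332, -0.883), v₂ = (0.000, 0.375, -0.927).
Cross product v₁ × v₂ gives the pole to the plane: n ∝ (-0.023, 0.308, 0.124).
True dip = arccos(n_z / |n|) = arccos(0.3737) = 68.1°.
Dip direction = azimuth of (n_x, n_y) = atan2(-0.023, 0.308) = 356°.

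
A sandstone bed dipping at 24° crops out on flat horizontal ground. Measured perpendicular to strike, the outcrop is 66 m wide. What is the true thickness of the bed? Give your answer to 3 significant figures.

26.8 m

True thickness t = w · sin(dip) = 66 × sin 24°
t = 66 × 0.4067 = 26.845 m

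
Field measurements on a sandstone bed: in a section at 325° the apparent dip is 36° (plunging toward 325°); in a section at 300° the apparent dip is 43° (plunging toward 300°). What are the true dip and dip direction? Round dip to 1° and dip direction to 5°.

Represent each trace as a vector plunging at its apparent dip toward its trend (east-north-up frame): v₁ = (-0.464, 0.663, -0.588), v₂ = (-0.633, 0.366, -0.682).
Cross product v₁ × v₂ gives the pole to the plane: n ∝ (-0.237, 0.056, 0.250).
Dip δ = arctan(|n_h|/n_z) = arctan(0.244/0.250) = 44.2°.
The horizontal component of n points toward azimuth atan2(n_x, n_y) = 283°, the dip direction.

true dip 44°, dip direction 285°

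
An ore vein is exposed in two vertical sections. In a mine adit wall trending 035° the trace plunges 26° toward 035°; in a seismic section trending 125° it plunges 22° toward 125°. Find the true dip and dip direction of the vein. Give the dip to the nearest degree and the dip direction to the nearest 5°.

true dip 32°, dip direction 075°

The two traces are lines in the plane: v₁ = (sin 35°·cos 26°, cos 35°·cos 26°, −sin 26°), v₂ = (sin 125°·cos 22°, cos 125°·cos 22°, −sin 22°).
The plane normal is n = v₁ × v₂ ∝ (0.509, 0.140, 0.833).
Dip δ = arctan(|n_h|/n_z) = arctan(0.528/0.833) = 32.3°.
Dip direction = azimuth of (n_x, n_y) = atan2(0.509, 0.140) = 75°.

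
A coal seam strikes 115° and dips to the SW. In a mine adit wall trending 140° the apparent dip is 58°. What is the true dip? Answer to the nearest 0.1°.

The section is 25° from the strike.
tan δ = tan α / sin β = tan 58° / sin 25° = 1.6003 / 0.4226 = 3.7867
δ = arctan(3.7867) = 75.21°

75.2°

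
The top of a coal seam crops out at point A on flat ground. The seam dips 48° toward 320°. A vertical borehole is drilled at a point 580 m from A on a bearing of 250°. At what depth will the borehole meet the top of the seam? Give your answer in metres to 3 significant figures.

220 m

The hole lies 70° from the dip direction, so the down-dip offset is 580 × cos 70° = 198.37 m.
Depth = down-dip offset × tan(dip) = 198.37 × tan 48° = 198.37 × 1.1106
Depth = 220.31 m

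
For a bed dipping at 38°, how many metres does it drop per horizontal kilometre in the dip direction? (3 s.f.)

781 m

drop per km = 1000 × tan 38° = 1000 × 0.7813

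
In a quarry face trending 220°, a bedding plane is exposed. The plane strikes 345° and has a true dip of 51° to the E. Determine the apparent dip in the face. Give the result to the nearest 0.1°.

The strike is 345° and the section trends 220°; the acute angle between them is β = 55°.
tan α = tan 51° × sin 55° = 1.2349 × 0.8192 = 1.0116
α = arctan(1.0116) = 45.33°

45.3°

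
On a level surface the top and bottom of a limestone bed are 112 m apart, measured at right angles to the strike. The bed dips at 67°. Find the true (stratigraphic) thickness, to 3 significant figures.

103 m

True thickness t = w · sin(dip) = 112 × sin 67°
t = 112 × 0.9205 = 103.097 m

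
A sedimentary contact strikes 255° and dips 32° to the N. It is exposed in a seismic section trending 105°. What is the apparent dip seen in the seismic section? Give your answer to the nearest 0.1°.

The section lies 30° from the strike.
tan α = tan 32° × sin 30° = 0.6249 × 0.5000 = 0.3124
apparent dip = arctan 0.3124 = 17.35°

17.4°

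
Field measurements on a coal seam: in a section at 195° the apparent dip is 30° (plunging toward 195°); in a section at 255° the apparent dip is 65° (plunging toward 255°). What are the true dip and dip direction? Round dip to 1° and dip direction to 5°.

Each apparent-dip line lies in the plane. As unit vectors (x east, y north, z up), v₁ plunges 30°→195° and v₂ plunges 65°→255°.
The plane normal is n = v₁ × v₂ ∝ (-0.703, -0.001, 0.317).
Dip δ = arctan(|n_h|/n_z) = arctan(0.703/0.317) = 65.7°.
Dip direction = azimuth of (n_x, n_y) = atan2(-0.703, -0.001) = 270°.

true dip 66°, dip direction 270°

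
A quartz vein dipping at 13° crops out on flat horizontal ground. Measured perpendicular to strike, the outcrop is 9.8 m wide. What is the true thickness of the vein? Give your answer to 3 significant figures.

2.20 m

True thickness t = w · sin(dip) = 9.8 × sin 13°
t = 9.8 × 0.2250 = 2.205 m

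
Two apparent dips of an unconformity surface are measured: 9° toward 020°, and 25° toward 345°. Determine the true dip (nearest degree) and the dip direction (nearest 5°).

true dip 31°, dip direction 305°

Represent each trace as a vector plunging at its apparent dip toward its trend (east-north-up frame): v₁ = (0.338, 0.928, -0.156), v₂ = (-0.235, 0.875, -0.423).
The plane normal is n = v₁ × v₂ ∝ (-0.255, 0.179, 0.513).
tan δ = √(n_x²+n_y²)/n_z = 0.312/0.513, so δ = 31.3°.
The horizontal component of n points toward azimuth atan2(n_x, n_y) = 305°, the dip direction.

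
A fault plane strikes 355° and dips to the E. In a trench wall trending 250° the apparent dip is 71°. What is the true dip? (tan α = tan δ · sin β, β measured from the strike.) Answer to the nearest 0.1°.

The section is 75° from the strike.
tan δ = tan α / sin β = tan 71° / sin 75° = 2.9042 / 0.9659 = 3.0067
true dip = arctan 3.0067 = 71.60°

71.6°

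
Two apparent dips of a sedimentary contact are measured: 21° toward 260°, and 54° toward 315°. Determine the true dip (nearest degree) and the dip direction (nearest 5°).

true dip 56°, dip direction 335°

Represent each trace as a vector plunging at its apparent dip toward its trend (east-north-up frame): v₁ = (-0.919, -0.162, -0.358), v₂ = (-0.416, 0.416, -0.809).
Cross product v₁ × v₂ gives the pole to the plane: n ∝ (-0.280, 0.595, 0.450).
Dip δ = arctan(|n_h|/n_z) = arctan(0.658/0.450) = 55.6°.
The horizontal component of n points toward azimuth atan2(n_x, n_y) = 335°, the dip direction.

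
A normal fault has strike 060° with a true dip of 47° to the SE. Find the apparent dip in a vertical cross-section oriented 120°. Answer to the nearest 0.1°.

The strike is 060° and the section trends 120°; the acute angle between them is β = 60°.
tan α = tan 47° × sin 60° = 1.0724 × 0.8660 = 0.9287
apparent dip = arctan 0.9287 = 42.88°

42.9°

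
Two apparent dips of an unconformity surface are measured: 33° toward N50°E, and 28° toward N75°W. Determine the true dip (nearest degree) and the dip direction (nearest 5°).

The two traces are lines in the plane: v₁ = (sin 50°·cos 33°, cos 50°·cos 33°, −sin 33°), v₂ = (sin 285°·cos 28°, cos 285°·cos 28°, −sin 28°).
n = v₁ × v₂ = (-0.129, 0.766, 0.607) (taken with n_z > 0).
True dip = arccos(n_z / |n|) = arccos(0.6154) = 52.0°.
The horizontal component of n points toward azimuth atan2(n_x, n_y) = 350°, the dip direction.

true dip 52°, dip direction 350°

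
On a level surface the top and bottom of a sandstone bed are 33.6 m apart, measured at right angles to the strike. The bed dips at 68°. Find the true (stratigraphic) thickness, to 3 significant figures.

31.2 m

True thickness t = w · sin(dip) = 33.6 × sin 68°
t = 33.6 × 0.9272 = 31.153 m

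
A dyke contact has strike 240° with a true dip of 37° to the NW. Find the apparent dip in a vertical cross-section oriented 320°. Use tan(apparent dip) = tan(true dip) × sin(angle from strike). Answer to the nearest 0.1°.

The section lies 80° from the strike.
tan α = tan 37° × sin 80° = 0.7536 × 0.9848 = 0.7421
α = arctan(0.7421) = 36.58°

36.6°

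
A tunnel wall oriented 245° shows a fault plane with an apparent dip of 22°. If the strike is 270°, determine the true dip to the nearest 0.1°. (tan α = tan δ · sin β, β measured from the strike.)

β = acute angle between strike 270° and section 245° = 25°.
tan(true dip) = tan 22° / sin 25° = 0.9560
δ = arctan(0.9560) = 43.71°

43.7°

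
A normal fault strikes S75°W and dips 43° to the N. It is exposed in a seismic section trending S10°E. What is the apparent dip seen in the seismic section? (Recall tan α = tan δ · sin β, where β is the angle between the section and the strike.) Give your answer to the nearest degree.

43°

The strike is S75°W and the section trends S10°E; the acute angle between them is β = 85°.
tan α = tan 43° × sin 85° = 0.9325 × 0.9962 = 0.9290
α = arctan(0.9290) = 42.89°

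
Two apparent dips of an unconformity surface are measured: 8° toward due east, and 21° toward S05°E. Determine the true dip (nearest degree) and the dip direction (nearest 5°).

true dip 22°, dip direction 160°

Represent each trace as a vector plunging at its apparent dip toward its trend (east-north-up frame): v₁ = (0.990, 0.000, -0.139), v₂ = (0.081, -0.930, -0.358).
The plane normal is n = v₁ × v₂ ∝ (0.129, -0.344, 0.921).
tan δ = √(n_x²+n_y²)/n_z = 0.367/0.921, so δ = 21.7°.
The horizontal component of n points toward azimuth atan2(n_x, n_y) = 159°, the dip direction.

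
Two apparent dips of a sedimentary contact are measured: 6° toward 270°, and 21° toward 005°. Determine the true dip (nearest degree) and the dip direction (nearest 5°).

Represent each trace as a vector plunging at its apparent dip toward its trend (east-north-up frame): v₁ = (-0.995, -0.000, -0.105), v₂ = (0.081, 0.930, -0.358).
The plane normal is n = v₁ × v₂ ∝ (-0.097, 0.365, 0.925).
tan δ = √(n_x²+n_y²)/n_z = 0.378/0.925, so δ = 22.2°.
Dip direction = atan2(-0.097, 0.365) = 345° (azimuth of n's horizontal projection).

true dip 22°, dip direction 345°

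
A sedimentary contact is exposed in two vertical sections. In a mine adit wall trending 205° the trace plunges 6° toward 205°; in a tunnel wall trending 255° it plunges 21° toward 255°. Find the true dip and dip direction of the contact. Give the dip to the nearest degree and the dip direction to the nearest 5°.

Each apparent-dip line lies in the plane. As unit vectors (x east, y north, z up), v₁ plunges 6°→205° and v₂ plunges 21°→255°.
The plane normal is n = v₁ × v₂ ∝ (-0.298, 0.056, 0.711).
tan δ = √(n_x²+n_y²)/n_z = 0.303/0.711, so δ = 23.1°.
The horizontal component of n points toward azimuth atan2(n_x, n_y) = 281°, the dip direction.

true dip 23°, dip direction 280°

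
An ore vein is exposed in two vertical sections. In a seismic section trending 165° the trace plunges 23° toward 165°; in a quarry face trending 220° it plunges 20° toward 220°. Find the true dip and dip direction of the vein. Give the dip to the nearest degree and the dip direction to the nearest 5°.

true dip 24°, dip direction 185°

The two traces are lines in the plane: v₁ = (sin 165°·cos 23°, cos 165°·cos 23°, −sin 23°), v₂ = (sin 220°·cos 20°, cos 220°·cos 20°, −sin 20°).
Cross product v₁ × v₂ gives the pole to the plane: n ∝ (-0.023, -0.317, 0.709).
Dip δ = arctan(|n_h|/n_z) = arctan(0.318/0.709) = 24.2°.
The horizontal component of n points toward azimuth atan2(n_x, n_y) = 184°, the dip direction.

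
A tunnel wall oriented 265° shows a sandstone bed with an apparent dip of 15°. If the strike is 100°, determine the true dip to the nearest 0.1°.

β = acute angle between strike 100° and section 265° = 15°.
tan δ = tan α / sin β = tan 15° / sin 15° = 0.2679 / 0.2588 = 1.0353
true dip = arctan 1.0353 = 45.99°

46.0°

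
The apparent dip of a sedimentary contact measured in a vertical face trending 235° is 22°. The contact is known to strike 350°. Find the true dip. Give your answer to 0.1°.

The section is 65° from the strike.
tan(true dip) = tan 22° / sin 65° = 0.4458
δ = arctan(0.4458) = 24.03°

24.0°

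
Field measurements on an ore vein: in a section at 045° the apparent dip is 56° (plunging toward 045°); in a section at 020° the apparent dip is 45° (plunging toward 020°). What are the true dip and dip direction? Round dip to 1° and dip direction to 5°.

true dip 59°, dip direction 075°

Represent each trace as a vector plunging at its apparent dip toward its trend (east-north-up frame): v₁ = (0.395, 0.395, -0.829), v₂ = (0.242, 0.664, -0.707).
Cross product v₁ × v₂ gives the pole to the plane: n ∝ (0.271, 0.079, 0.167).
True dip = arccos(n_z / |n|) = arccos(0.5090) = 59.4°.
Dip direction = atan2(0.271, 0.079) = 74° (azimuth of n's horizontal projection).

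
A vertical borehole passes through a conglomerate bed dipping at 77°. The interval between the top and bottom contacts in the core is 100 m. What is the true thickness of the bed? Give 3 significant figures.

22.5 m

True thickness t = h · cos(dip) = 100 × cos 77°
t = 100 × 0.2250 = 22.495 m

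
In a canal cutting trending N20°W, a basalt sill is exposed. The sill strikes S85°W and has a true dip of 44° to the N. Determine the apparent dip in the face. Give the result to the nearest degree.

43°

The section lies 75° from the strike.
tan α = tan 44° × sin 75° = 0.9657 × 0.9659 = 0.9328
apparent dip = arctan 0.9328 = 43.01°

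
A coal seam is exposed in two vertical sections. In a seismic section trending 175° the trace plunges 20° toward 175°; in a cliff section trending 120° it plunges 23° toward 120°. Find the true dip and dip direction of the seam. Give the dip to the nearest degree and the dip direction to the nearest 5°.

Represent each trace as a vector plunging at its apparent dip toward its trend (east-north-up frame): v₁ = (0.082, -0.936, -0.342), v₂ = (0.797, -0.460, -0.391).
n = v₁ × v₂ = (0.208, -0.241, 0.709) (taken with n_z > 0).
True dip = arccos(n_z / |n|) = arccos(0.9122) = 24.2°.
The horizontal component of n points toward azimuth atan2(n_x, n_y) = 139°, the dip direction.

true dip 24°, dip direction 140°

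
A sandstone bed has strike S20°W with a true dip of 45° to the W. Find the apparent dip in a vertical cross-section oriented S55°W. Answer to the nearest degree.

The section lies 35° from the strike.
tan α = tan 45° × sin 35° = 1.0000 × 0.5736 = 0.5736
α = arctan(0.5736) = 29.84°

30°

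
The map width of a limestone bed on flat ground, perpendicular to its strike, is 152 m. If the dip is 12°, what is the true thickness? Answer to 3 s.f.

31.6 m

True thickness t = w · sin(dip) = 152 × sin 12°
t = 152 × 0.2079 = 31.603 m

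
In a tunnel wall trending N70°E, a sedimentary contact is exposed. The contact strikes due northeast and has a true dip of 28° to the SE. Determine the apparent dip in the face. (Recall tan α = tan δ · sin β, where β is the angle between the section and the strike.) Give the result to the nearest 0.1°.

The strike is due northeast and the section trends N70°E; the acute angle between them is β = 25°.
tan(apparent dip) = tan 28° · sin 25° = 0.2247
α = arctan(0.2247) = 12.66°

12.7°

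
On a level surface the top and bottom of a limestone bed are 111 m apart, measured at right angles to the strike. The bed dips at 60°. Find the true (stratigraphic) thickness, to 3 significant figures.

True thickness t = w · sin(dip) = 111 × sin 60°
t = 111 × 0.8660 = 96.129 m

96.1 m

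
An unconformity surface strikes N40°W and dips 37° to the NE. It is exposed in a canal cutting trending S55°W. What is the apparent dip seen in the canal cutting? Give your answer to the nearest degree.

The section lies 85° from the strike.
tan α = tan 37° × sin 85° = 0.7536 × 0.9962 = 0.7507
apparent dip = arctan 0.7507 = 36.90°

37°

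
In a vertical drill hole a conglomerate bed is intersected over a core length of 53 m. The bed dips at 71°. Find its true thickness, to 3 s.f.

True thickness t = h · cos(dip) = 53 × cos 71°
t = 53 × 0.3256 = 17.255 m

17.3 m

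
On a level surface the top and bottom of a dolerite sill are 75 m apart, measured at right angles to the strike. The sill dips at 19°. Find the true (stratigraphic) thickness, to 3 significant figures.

True thickness t = w · sin(dip) = 75 × sin 19°
t = 75 × 0.3256 = 24.418 m

24.4 m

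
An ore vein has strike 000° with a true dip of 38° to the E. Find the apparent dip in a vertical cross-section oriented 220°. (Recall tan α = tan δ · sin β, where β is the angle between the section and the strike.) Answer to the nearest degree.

27°

The strike is 000° and the section trends 220°; the acute angle between them is β = 40°.
tan α = tan 38° × sin 40° = 0.7813 × 0.6428 = 0.5022
apparent dip = arctan 0.5022 = 26.67°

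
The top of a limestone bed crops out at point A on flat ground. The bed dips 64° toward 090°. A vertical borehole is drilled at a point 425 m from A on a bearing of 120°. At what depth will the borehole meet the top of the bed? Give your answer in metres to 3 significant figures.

The hole lies 30° from the dip direction, so the down-dip offset is 425 × cos 30° = 368.06 m.
Depth = down-dip offset × tan(dip) = 368.06 × tan 64° = 368.06 × 2.0503
Depth = 754.64 m

755 m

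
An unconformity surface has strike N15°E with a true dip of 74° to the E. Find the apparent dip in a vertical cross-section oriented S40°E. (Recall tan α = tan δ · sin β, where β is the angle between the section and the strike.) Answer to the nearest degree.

The strike is N15°E and the section trends S40°E; the acute angle between them is β = 55°.
tan(apparent dip) = tan 74° · sin 55° = 2.8567
α = arctan(2.8567) = 70.71°

71°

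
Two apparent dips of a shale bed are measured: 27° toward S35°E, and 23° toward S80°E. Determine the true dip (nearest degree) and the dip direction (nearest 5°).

The two traces are lines in the plane: v₁ = (sin 145°·cos 27°, cos 145°·cos 27°, −sin 27°), v₂ = (sin 100°·cos 23°, cos 100°·cos 23°, −sin 23°).
The plane normal is n = v₁ × v₂ ∝ (0.213, -0.212, 0.580).
tan δ = √(n_x²+n_y²)/n_z = 0.300/0.580, so δ = 27.4°.
Dip direction = atan2(0.213, -0.212) = 135° (azimuth of n's horizontal projection).

true dip 27°, dip direction 135°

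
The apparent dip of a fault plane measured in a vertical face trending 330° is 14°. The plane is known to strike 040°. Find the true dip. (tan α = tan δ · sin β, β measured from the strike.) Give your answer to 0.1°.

β = acute angle between strike 040° and section 330° = 70°.
tan(true dip) = tan 14° / sin 70° = 0.2653
true dip = arctan 0.2653 = 14.86°

14.9°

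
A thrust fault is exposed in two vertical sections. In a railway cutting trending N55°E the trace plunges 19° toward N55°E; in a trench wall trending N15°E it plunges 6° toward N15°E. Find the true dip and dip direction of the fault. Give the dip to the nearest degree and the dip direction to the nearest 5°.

true dip 23°, dip direction 090°

Represent each trace as a vector plunging at its apparent dip toward its trend (east-north-up frame): v₁ = (0.775, 0.542, -0.326), v₂ = (0.257, 0.961, -0.105).
n = v₁ × v₂ = (0.256, -0.003, 0.604) (taken with n_z > 0).
tan δ = √(n_x²+n_y²)/n_z = 0.256/0.604, so δ = 23.0°.
Dip direction = atan2(0.256, -0.003) = 91° (azimuth of n's horizontal projection).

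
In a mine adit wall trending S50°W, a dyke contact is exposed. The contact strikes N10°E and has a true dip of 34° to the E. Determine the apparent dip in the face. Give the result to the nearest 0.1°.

The strike is N10°E and the section trends S50°W; the acute angle between them is β = 40°.
tan(apparent dip) = tan 34° · sin 40° = 0.4336
apparent dip = arctan 0.4336 = 23.44°

23.4°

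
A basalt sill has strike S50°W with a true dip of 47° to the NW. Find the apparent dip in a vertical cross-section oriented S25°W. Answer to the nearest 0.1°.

24.4°

The section lies 25° from the strike.
tan α = tan 47° × sin 25° = 1.0724 × 0.4226 = 0.4532
apparent dip = arctan 0.4532 = 24.38°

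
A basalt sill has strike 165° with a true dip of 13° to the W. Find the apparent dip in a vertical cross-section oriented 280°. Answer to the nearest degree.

Angle between strike (165°) and section (280°): β = 65°.
tan(apparent dip) = tan 13° · sin 65° = 0.2092
apparent dip = arctan 0.2092 = 11.82°

12°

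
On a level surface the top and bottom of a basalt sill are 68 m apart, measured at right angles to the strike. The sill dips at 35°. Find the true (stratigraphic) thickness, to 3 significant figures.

39.0 m

True thickness t = w · sin(dip) = 68 × sin 35°
t = 68 × 0.5736 = 39.003 m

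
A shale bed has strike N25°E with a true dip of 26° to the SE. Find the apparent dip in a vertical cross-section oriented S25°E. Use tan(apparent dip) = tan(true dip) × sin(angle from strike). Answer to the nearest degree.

The strike is N25°E and the section trends S25°E; the acute angle between them is β = 50°.
tan(apparent dip) = tan 26° · sin 50° = 0.3736
apparent dip = arctan 0.3736 = 20.49°

20°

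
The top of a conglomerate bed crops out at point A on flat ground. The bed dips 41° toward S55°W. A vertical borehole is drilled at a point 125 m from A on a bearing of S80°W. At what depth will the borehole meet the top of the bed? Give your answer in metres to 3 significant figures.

98.5 m

The hole lies 25° from the dip direction, so the down-dip offset is 125 × cos 25° = 113.29 m.
Depth = down-dip offset × tan(dip) = 113.29 × tan 41° = 113.29 × 0.8693
Depth = 98.48 m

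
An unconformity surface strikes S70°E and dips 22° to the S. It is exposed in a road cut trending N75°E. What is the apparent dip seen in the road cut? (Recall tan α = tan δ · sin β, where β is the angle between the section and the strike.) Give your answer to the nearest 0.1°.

The section lies 35° from the strike.
tan(apparent dip) = tan 22° · sin 35° = 0.2317
apparent dip = arctan 0.2317 = 13.05°

13.0°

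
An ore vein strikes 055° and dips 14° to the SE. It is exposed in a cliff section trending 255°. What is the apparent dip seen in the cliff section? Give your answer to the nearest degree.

5°

The section lies 20° from the strike.
tan(apparent dip) = tan 14° · sin 20° = 0.0853
α = arctan(0.0853) = 4.87°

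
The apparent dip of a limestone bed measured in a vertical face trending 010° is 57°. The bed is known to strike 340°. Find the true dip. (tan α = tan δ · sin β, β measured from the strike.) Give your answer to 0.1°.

72.0°

β = acute angle between strike 340° and section 010° = 30°.
tan(true dip) = tan 57° / sin 30° = 3.0797
true dip = arctan 3.0797 = 72.01°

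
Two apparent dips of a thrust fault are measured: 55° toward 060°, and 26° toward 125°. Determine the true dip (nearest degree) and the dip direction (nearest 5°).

true dip 55°, dip direction 055°

Each apparent-dip line lies in the plane. As unit vectors (x east, y north, z up), v₁ plunges 55°→060° and v₂ plunges 26°→125°.
Cross product v₁ × v₂ gives the pole to the plane: n ∝ (0.548, 0.385, 0.467).
Dip δ = arctan(|n_h|/n_z) = arctan(0.670/0.467) = 55.1°.
Dip direction = azimuth of (n_x, n_y) = atan2(0.548, 0.385) = 55°.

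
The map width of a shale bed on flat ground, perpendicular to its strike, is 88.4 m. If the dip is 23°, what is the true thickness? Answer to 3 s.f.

34.5 m

True thickness t = w · sin(dip) = 88.4 × sin 23°
t = 88.4 × 0.3907 = 34.541 m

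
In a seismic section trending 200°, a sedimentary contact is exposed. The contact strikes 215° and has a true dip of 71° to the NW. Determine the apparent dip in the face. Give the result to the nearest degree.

Angle between strike (215°) and section (200°): β = 15°.
tan(apparent dip) = tan 71° · sin 15° = 0.7517
apparent dip = arctan 0.7517 = 36.93°

37°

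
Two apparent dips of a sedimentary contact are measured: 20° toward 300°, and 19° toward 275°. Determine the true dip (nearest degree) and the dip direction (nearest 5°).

true dip 20°, dip direction 295°

Represent each trace as a vector plunging at its apparent dip toward its trend (east-north-up frame): v₁ = (-0.814, 0.470, -0.342), v₂ = (-0.942, 0.082, -0.326).
Cross product v₁ × v₂ gives the pole to the plane: n ∝ (-0.125, 0.057, 0.375).
tan δ = √(n_x²+n_y²)/n_z = 0.137/0.375, so δ = 20.1°.
Dip direction = atan2(-0.125, 0.057) = 295° (azimuth of n's horizontal projection).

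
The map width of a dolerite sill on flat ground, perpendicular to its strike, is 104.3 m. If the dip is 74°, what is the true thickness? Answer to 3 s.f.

100 m

True thickness t = w · sin(dip) = 104.3 × sin 74°
t = 104.3 × 0.9613 = 100.260 m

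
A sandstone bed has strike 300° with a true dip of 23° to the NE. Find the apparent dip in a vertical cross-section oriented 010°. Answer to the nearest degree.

22°

The strike is 300° and the section trends 010°; the acute angle between them is β = 70°.
tan α = tan 23° × sin 70° = 0.4245 × 0.9397 = 0.3989
apparent dip = arctan 0.3989 = 21.75°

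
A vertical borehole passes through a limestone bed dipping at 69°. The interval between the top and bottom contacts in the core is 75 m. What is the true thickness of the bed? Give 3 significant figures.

True thickness t = h · cos(dip) = 75 × cos 69°
t = 75 × 0.3584 = 26.878 m

26.9 m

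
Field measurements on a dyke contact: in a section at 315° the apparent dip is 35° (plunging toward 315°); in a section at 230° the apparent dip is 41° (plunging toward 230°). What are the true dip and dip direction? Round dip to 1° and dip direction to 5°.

Represent each trace as a vector plunging at its apparent dip toward its trend (east-north-up frame): v₁ = (-0.579, 0.579, -0.574), v₂ = (-0.578, -0.485, -0.656).
n = v₁ × v₂ = (-0.658, -0.048, 0.616) (taken with n_z > 0).
tan δ = √(n_x²+n_y²)/n_z = 0.660/0.616, so δ = 47.0°.
Dip direction = azimuth of (n_x, n_y) = atan2(-0.658, -0.048) = 266°.

true dip 47°, dip direction 265°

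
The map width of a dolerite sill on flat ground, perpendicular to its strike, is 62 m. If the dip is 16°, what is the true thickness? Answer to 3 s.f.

True thickness t = w · sin(dip) = 62 × sin 16°
t = 62 × 0.2756 = 17.090 m

17.1 m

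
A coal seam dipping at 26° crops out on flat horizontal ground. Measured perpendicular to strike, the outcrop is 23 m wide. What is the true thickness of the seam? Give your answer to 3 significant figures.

10.1 m

True thickness t = w · sin(dip) = 23 × sin 26°
t = 23 × 0.4384 = 10.083 m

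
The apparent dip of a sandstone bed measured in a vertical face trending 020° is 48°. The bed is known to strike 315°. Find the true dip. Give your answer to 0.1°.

β = acute angle between strike 315° and section 020° = 65°.
tan δ = tan α / sin β = tan 48° / sin 65° = 1.1106 / 0.9063 = 1.2254
true dip = arctan 1.2254 = 50.78°

50.8°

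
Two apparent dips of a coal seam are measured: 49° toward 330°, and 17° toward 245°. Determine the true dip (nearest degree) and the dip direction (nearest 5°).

true dip 49°, dip direction 320°

Represent each trace as a vector plunging at its apparent dip toward its trend (east-north-up frame): v₁ = (-0.328, 0.568, -0.755), v₂ = (-0.867, -0.404, -0.292).
The plane normal is n = v₁ × v₂ ∝ (-0.471, 0.558, 0.625).
True dip = arccos(n_z / |n|) = arccos(0.6501) = 49.4°.
Dip direction = azimuth of (n_x, n_y) = atan2(-0.471, 0.558) = 320°.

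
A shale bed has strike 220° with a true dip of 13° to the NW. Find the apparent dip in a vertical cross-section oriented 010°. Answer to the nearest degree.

7°

The strike is 220° and the section trends 010°; the acute angle between them is β = 30°.
tan α = tan 13° × sin 30° = 0.2309 × 0.5000 = 0.1154
α = arctan(0.1154) = 6.58°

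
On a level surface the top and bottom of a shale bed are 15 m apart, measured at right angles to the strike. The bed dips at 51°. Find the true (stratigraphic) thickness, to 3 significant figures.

True thickness t = w · sin(dip) = 15 × sin 51°
t = 15 × 0.7771 = 11.657 m

11.7 m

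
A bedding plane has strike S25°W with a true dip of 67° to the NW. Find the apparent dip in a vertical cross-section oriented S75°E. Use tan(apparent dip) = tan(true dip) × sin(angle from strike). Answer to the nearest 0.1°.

The section lies 80° from the strike.
tan(apparent dip) = tan 67° · sin 80° = 2.3201
α = arctan(2.3201) = 66.68°

66.7°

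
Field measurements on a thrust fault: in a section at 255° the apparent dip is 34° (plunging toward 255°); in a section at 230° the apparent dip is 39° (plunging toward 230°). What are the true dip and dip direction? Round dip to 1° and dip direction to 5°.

Represent each trace as a vector plunging at its apparent dip toward its trend (east-north-up frame): v₁ = (-0.801, -0.215, -0.559), v₂ = (-0.595, -0.500, -0.629).
Cross product v₁ × v₂ gives the pole to the plane: n ∝ (-0.144, -0.171, 0.272).
tan δ = √(n_x²+n_y²)/n_z = 0.224/0.272, so δ = 39.4°.
The horizontal component of n points toward azimuth atan2(n_x, n_y) = 220°, the dip direction.

true dip 39°, dip direction 220°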